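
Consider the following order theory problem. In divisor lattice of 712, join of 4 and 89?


In a divisor lattice, join = lcm (least common multiple).
gcd(4,89) = 1
lcm(4,89) = 4*89/gcd = 356/1 = 356


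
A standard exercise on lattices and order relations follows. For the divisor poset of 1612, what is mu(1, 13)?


In a divisor lattice, mu(a,b) = mu(b/a) where mu is the classical Mobius function.
b/a = 13/1 = 13
Prime factorization of 13: primes [13]
13 is squarefree with 1 prime factor(s), so mu(13) = (-1)^1 = -1


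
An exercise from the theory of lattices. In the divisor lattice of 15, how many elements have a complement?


An element a is complemented if some b has a meet b = bottom, a join b = top.
a is complemented iff gcd(a, n/a)=1, i.e. a is a unitary divisor of 15.
Complemented elements: 1, 3, 5, 15
Count: 4


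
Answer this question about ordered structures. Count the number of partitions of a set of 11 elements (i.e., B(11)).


B(n) = number of set partitions of an n-element set.
B(n) satisfies the recurrence: B(n+1) = sum_k C(n,k)*B(k).
B(11) = 678570


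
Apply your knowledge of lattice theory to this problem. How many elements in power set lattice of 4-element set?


Power set = 2^n.
2^4 = 16


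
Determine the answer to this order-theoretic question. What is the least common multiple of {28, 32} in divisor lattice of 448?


In a divisor lattice, join = lcm (least common multiple).
Compute lcm iteratively: start with first element, then lcm(current, next).
Elements: [28, 32]
lcm(28,32) = 224
Final lcm = 224


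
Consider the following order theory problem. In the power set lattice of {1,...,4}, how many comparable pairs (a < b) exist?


A comparable pair {a,b} has a < b or b < a in the order.
Count unordered pairs where one element is strictly below the other.
Examples: {{},{1}}, {{},{2}}, {{},{3}}, {{},{4}}, ...
Total comparable pairs: 65


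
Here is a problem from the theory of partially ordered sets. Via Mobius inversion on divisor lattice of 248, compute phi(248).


phi(n) = n * prod_{p|n} (1 - 1/p).
Prime divisors of 248: [2, 31]
phi(248) = 248 * (1 - 1/2) * (1 - 1/31)
phi(248) = 120


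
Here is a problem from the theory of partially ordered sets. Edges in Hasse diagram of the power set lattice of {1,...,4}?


A cover relation a -< b holds when a < b with no c strictly between.
Cover relations:
  {} -< {1}
  {} -< {2}
  {} -< {3}
  {} -< {4}
  {1} -< {1,2}
  {1} -< {1,3}
  {1} -< {1,4}
  {2} -< {1,2}
  ...24 more
Total: 32


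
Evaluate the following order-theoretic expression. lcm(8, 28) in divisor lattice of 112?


Join=lcm.
gcd(8,28)=4
lcm=56


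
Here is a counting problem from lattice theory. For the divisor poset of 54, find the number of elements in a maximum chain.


A chain is a totally ordered subset; we count the number of elements in a maximum chain.
Compute, for each element x, the size of the longest chain ending at x:
  1: 1
  2: 2
  3: 2
  9: 3
  6: 3
  27: 4
  ...
A maximum chain: 1 < 2 < 6 < 18 < 54
Number of elements in the longest chain: 5


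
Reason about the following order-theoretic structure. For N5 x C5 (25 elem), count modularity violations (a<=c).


Modular law: if a <= c then a v (b ^ c) = (a v b) ^ c.
Check all triples (a,b,c) with a <= c among 25 elements.
  e.g. a=(a,0), b=(c,0), c=(b,0): lhs=(a,0) != rhs=(b,0)
  e.g. a=(a,0), b=(c,1), c=(b,0): lhs=(a,0) != rhs=(b,0)
Total violating triples: 75


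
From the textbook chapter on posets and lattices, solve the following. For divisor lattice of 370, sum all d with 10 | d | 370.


Interval [10,370] in divisors of 370: [10, 370]
Sum = 380


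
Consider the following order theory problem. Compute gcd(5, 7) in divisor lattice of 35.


In a divisor lattice, meet = gcd (greatest common divisor).
By Euclidean algorithm or factoring: gcd(5,7) = 1


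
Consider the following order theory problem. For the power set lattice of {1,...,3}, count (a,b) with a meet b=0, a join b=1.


Complement pair (a,b): a meet b = bottom, a join b = top.
Here: A intersect B = {} and A union B = {1,...,3}.
Pairs found: ({},{1,2,3}), ({1},{2,3}), ({2},{1,3}), ({3},{1,2}), ... (4 more)
Total ordered pairs: 8


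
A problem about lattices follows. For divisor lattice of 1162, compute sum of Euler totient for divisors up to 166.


Divisors of 1162 up to 166: [1, 2, 7, 14, 83, 166]
phi values: [1, 1, 6, 6, 82, 82]
Sum = 178


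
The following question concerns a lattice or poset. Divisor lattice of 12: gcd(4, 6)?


Meet=gcd.
gcd(4,6)=2


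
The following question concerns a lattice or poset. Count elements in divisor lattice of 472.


Divisors of 472: [1, 2, 4, 8, 59, 118, 236, 472]
Count: 8


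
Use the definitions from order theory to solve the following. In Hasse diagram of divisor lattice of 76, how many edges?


A cover relation a -< b holds when a < b with no c strictly between.
Cover relations:
  1 -< 2
  1 -< 19
  2 -< 4
  2 -< 38
  4 -< 76
  19 -< 38
  38 -< 76
Total: 7


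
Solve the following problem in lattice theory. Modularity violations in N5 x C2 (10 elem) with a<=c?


Modular law: if a <= c then a v (b ^ c) = (a v b) ^ c.
Check all triples (a,b,c) with a <= c among 10 elements.
  e.g. a=(a,0), b=(c,0), c=(b,0): lhs=(a,0) != rhs=(b,0)
  e.g. a=(a,0), b=(c,1), c=(b,0): lhs=(a,0) != rhs=(b,0)
Total violating triples: 6


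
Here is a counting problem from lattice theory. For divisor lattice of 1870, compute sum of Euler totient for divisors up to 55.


Divisors of 1870 up to 55: [1, 2, 5, 10, 11, 17, 22, 34, 55]
phi values: [1, 1, 4, 4, 10, 16, 10, 16, 40]
Sum = 102


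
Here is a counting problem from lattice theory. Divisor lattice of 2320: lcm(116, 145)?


Join=lcm.
gcd(116,145)=29
lcm=580


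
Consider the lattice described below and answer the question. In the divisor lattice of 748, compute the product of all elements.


Divisors of 748: [1, 2, 4, 11, 17, 22, 34, 44, 68, 187, 374, 748]
Product = n^(d(n)/2) = 748^(12/2)
Product = 175149776384856064


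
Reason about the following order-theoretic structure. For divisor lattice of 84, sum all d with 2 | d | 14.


Interval [2,14] in divisors of 84: [2, 14]
Sum = 16


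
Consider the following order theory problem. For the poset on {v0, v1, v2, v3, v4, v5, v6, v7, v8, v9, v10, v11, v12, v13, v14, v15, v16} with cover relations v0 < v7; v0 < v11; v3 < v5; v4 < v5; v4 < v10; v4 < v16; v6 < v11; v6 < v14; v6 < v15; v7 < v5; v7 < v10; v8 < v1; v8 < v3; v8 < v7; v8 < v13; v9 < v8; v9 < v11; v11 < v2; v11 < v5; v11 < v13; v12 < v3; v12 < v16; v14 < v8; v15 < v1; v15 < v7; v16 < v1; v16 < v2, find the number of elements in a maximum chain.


A chain is a totally ordered subset; we count the number of elements in a maximum chain.
Compute, for each element x, the size of the longest chain ending at x:
  v0: 1
  v4: 1
  v6: 1
  v9: 1
  v12: 1
  v14: 2
  ...
A maximum chain: v6 < v14 < v8 < v3 < v5
Number of elements in the longest chain: 5


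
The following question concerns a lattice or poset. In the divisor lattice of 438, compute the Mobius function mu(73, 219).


In a divisor lattice, mu(a,b) = mu(b/a) where mu is the classical Mobius function.
b/a = 219/73 = 3
Prime factorization of 3: primes [3]
3 is squarefree with 1 prime factor(s), so mu(3) = (-1)^1 = -1


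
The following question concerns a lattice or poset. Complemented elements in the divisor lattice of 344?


An element a is complemented if some b has a meet b = bottom, a join b = top.
a is complemented iff gcd(a, n/a)=1, i.e. a is a unitary divisor of 344.
Complemented elements: 1, 8, 43, 344
Count: 4


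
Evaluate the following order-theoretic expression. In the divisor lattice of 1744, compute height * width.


Height = length of longest chain minus 1; width = size of largest antichain.
A maximum chain: 1 | 109 | 218 | 436 | 872 | 1744  (height 5).
A maximum antichain: {2, 109}  (width 2).
Product = 5 * 2 = 10


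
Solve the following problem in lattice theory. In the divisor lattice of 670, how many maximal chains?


A maximal chain goes from the minimum element to a maximal element via cover relations.
Counting all min-to-max paths in the cover graph.
Total maximal chains: 6


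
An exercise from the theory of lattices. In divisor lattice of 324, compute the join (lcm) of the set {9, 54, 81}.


In a divisor lattice, join = lcm (least common multiple).
Compute lcm iteratively: start with first element, then lcm(current, next).
Elements: [9, 54, 81]
lcm(9,54) = 54
lcm(54,81) = 162
Final lcm = 162


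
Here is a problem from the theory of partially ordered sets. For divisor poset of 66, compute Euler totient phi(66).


phi(n) = n * prod_{p|n} (1 - 1/p).
Prime divisors of 66: [2, 3, 11]
phi(66) = 66 * (1 - 1/2) * (1 - 1/3) * (1 - 1/11)
phi(66) = 20


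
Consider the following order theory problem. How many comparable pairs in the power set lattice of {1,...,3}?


A comparable pair {a,b} has a < b or b < a in the order.
Count unordered pairs where one element is strictly below the other.
Examples: {{},{1}}, {{},{2}}, {{},{3}}, {{},{1,2}}, ...
Total comparable pairs: 19


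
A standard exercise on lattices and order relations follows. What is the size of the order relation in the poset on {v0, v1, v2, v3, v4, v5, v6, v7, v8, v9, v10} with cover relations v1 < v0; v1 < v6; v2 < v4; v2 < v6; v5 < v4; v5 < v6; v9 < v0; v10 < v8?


The order relation is {(a,b) : a <= b}, reflexive so it includes (a,a).
Examples: (v0,v0), (v1,v0), (v1,v1), (v1,v6), (v10,v10), ...
Total ordered pairs: 19


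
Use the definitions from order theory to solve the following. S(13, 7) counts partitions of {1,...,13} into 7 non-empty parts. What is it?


S(n,k) = k*S(n-1,k) + S(n-1,k-1).
S(12,7) = 627396, S(12,6) = 1323652
S(13,7) = 7*627396 + 1323652 = 4391772 + 1323652
S(13,7) = 5715424


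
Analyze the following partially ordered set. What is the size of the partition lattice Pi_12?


B(n) = number of set partitions of an n-element set.
B(n) satisfies the recurrence: B(n+1) = sum_k C(n,k)*B(k).
B(12) = 4213597


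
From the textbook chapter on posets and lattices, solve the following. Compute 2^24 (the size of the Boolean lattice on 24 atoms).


Power set = 2^n.
2^24 = 16777216


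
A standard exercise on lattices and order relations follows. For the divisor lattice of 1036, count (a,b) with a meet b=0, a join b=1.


Complement pair (a,b): a meet b = bottom, a join b = top.
Here: gcd(a,b)=1 and lcm(a,b)=1036, i.e. a*b=1036 with a,b coprime.
Pairs found: (1,1036), (4,259), (7,148), (28,37), ... (4 more)
Total ordered pairs: 8


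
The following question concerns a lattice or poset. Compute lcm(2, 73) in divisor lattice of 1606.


In a divisor lattice, join = lcm (least common multiple).
gcd(2,73) = 1
lcm(2,73) = 2*73/gcd = 146/1 = 146


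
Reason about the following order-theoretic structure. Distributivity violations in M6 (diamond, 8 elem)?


Distributive law: a ^ (b v c) = (a ^ b) v (a ^ c).
Check all 8^3 = 512 ordered triples (a,b,c).
  e.g. a=a1, b=a2, c=a3: lhs=a1 != rhs=0
  e.g. a=a1, b=a2, c=a4: lhs=a1 != rhs=0
Total violating triples: 120


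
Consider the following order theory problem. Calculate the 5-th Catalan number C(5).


C(n) = C(2n, n) / (n+1).
C(10, 5) = 252
C(5) = 252 / 6 = 42


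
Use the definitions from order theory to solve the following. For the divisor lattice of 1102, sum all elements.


sigma(n) = sum of divisors.
Divisors of 1102: [1, 2, 19, 29, 38, 58, 551, 1102]
Sum = 1800


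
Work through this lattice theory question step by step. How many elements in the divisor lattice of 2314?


Divisors of 2314: [1, 2, 13, 26, 89, 178, 1157, 2314]
Count: 8


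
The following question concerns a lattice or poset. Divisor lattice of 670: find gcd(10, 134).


In a divisor lattice, meet = gcd (greatest common divisor).
By Euclidean algorithm or factoring: gcd(10,134) = 2


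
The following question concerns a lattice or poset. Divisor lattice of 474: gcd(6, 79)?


Meet=gcd.
gcd(6,79)=1


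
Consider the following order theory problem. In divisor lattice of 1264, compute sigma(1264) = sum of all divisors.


sigma(n) = sum of divisors.
Divisors of 1264: [1, 2, 4, 8, 16, 79, 158, 316, 632, 1264]
Sum = 2480


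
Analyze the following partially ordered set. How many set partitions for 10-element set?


B(n) = number of set partitions of an n-element set.
B(n) satisfies the recurrence: B(n+1) = sum_k C(n,k)*B(k).
B(10) = 115975


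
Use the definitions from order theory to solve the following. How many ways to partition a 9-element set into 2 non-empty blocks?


S(n,k) = k*S(n-1,k) + S(n-1,k-1).
S(8,2) = 127, S(8,1) = 1
S(9,2) = 2*127 + 1 = 254 + 1
S(9,2) = 255


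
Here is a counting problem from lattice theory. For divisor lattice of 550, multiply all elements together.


Divisors of 550: [1, 2, 5, 10, 11, 22, 25, 50, 55, 110, 275, 550]
Product = n^(d(n)/2) = 550^(12/2)
Product = 27680640625000000


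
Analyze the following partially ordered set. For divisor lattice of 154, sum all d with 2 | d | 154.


Interval [2,154] in divisors of 154: [2, 14, 22, 154]
Sum = 192


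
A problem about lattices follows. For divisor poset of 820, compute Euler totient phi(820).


phi(n) = n * prod_{p|n} (1 - 1/p).
Prime divisors of 820: [2, 5, 41]
phi(820) = 820 * (1 - 1/2) * (1 - 1/5) * (1 - 1/41)
phi(820) = 320


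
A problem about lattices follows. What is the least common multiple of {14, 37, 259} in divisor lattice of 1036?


In a divisor lattice, join = lcm (least common multiple).
Compute lcm iteratively: start with first element, then lcm(current, next).
Elements: [14, 37, 259]
lcm(14,37) = 518
lcm(518,259) = 518
Final lcm = 518


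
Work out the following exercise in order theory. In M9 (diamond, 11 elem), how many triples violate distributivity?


Distributive law: a ^ (b v c) = (a ^ b) v (a ^ c).
Check all 11^3 = 1331 ordered triples (a,b,c).
  e.g. a=a1, b=a2, c=a3: lhs=a1 != rhs=0
  e.g. a=a1, b=a2, c=a4: lhs=a1 != rhs=0
Total violating triples: 504


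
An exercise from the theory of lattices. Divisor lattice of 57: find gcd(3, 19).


In a divisor lattice, meet = gcd (greatest common divisor).
By Euclidean algorithm or factoring: gcd(3,19) = 1


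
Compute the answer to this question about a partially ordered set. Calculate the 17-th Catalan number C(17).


C(n) = C(2n, n) / (n+1).
C(34, 17) = 2333606220
C(17) = 2333606220 / 18 = 129644790


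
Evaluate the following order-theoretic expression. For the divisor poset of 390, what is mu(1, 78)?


In a divisor lattice, mu(a,b) = mu(b/a) where mu is the classical Mobius function.
b/a = 78/1 = 78
Prime factorization of 78: primes [2, 3, 13]
78 is squarefree with 3 prime factor(s), so mu(78) = (-1)^3 = -1


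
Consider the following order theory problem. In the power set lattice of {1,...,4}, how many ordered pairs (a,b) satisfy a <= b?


The order relation is {(a,b) : a <= b}, reflexive so it includes (a,a).
Examples: ({},{}), ({},{1,2}), ({},{1,2,3}), ({},{1,2,3,4}), ({},{1,2,4}), ...
Total ordered pairs: 81


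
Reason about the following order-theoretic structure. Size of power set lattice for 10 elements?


Power set = 2^n.
2^10 = 1024


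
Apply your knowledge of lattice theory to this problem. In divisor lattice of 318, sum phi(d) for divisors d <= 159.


Divisors of 318 up to 159: [1, 2, 3, 6, 53, 106, 159]
phi values: [1, 1, 2, 2, 52, 52, 104]
Sum = 214


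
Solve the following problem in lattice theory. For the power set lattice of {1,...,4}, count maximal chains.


A maximal chain goes from the minimum element to a maximal element via cover relations.
Counting all min-to-max paths in the cover graph.
Total maximal chains: 24


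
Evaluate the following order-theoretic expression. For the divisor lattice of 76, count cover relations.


A cover relation a -< b holds when a < b with no c strictly between.
Cover relations:
  1 -< 2
  1 -< 19
  2 -< 4
  2 -< 38
  4 -< 76
  19 -< 38
  38 -< 76
Total: 7


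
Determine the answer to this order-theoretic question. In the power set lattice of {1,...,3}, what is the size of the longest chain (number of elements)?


A chain is a totally ordered subset; we count the number of elements in a maximum chain.
Compute, for each element x, the size of the longest chain ending at x:
  {}: 1
  {1}: 2
  {2}: 2
  {3}: 2
  {1,2}: 3
  {1,3}: 3
  ...
A maximum chain: {} < {1} < {1,2} < {1,2,3}
Number of elements in the longest chain: 4


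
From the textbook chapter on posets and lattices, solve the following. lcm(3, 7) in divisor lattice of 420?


Join=lcm.
gcd(3,7)=1
lcm=21


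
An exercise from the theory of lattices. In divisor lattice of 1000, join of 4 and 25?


In a divisor lattice, join = lcm (least common multiple).
gcd(4,25) = 1
lcm(4,25) = 4*25/gcd = 100/1 = 100


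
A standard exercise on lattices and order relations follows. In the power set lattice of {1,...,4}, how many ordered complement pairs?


Complement pair (a,b): a meet b = bottom, a join b = top.
Here: A intersect B = {} and A union B = {1,...,4}.
Pairs found: ({},{1,2,3,4}), ({1},{2,3,4}), ({2},{1,3,4}), ({3},{1,2,4}), ... (12 more)
Total ordered pairs: 16


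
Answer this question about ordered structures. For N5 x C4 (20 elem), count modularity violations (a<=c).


Modular law: if a <= c then a v (b ^ c) = (a v b) ^ c.
Check all triples (a,b,c) with a <= c among 20 elements.
  e.g. a=(a,0), b=(c,0), c=(b,0): lhs=(a,0) != rhs=(b,0)
  e.g. a=(a,0), b=(c,1), c=(b,0): lhs=(a,0) != rhs=(b,0)
Total violating triples: 40


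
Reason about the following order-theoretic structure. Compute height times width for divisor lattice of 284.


Height = length of longest chain minus 1; width = size of largest antichain.
A maximum chain: 1 | 71 | 142 | 284  (height 3).
A maximum antichain: {2, 71}  (width 2).
Product = 3 * 2 = 6


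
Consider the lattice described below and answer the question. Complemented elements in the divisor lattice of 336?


An element a is complemented if some b has a meet b = bottom, a join b = top.
a is complemented iff gcd(a, n/a)=1, i.e. a is a unitary divisor of 336.
Complemented elements: 1, 3, 7, 16, 21, 48, ... (2 more)
Count: 8


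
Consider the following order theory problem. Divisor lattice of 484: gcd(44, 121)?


Meet=gcd.
gcd(44,121)=11


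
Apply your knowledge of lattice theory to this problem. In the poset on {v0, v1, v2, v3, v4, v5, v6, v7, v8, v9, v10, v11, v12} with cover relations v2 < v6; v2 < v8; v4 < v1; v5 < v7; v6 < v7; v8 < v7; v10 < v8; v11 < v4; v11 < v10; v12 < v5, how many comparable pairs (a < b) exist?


A comparable pair {a,b} has a < b or b < a in the order.
Count unordered pairs where one element is strictly below the other.
Examples: {v1,v4}, {v1,v11}, {v2,v6}, {v2,v7}, ...
Total comparable pairs: 16


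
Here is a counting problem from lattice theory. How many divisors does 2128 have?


Divisors of 2128: [1, 2, 4, 7, 8, 14, 16, 19, 28, 38, 56, 76, 112, 133, 152, 266, 304, 532, 1064, 2128]
Count: 20


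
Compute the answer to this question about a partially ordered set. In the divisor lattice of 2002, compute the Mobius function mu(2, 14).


In a divisor lattice, mu(a,b) = mu(b/a) where mu is the classical Mobius function.
b/a = 14/2 = 7
Prime factorization of 7: primes [7]
7 is squarefree with 1 prime factor(s), so mu(7) = (-1)^1 = -1


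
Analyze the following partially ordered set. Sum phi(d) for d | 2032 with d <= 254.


Divisors of 2032 up to 254: [1, 2, 4, 8, 16, 127, 254]
phi values: [1, 1, 2, 4, 8, 126, 126]
Sum = 268


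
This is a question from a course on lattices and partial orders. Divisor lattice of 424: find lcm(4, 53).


In a divisor lattice, join = lcm (least common multiple).
gcd(4,53) = 1
lcm(4,53) = 4*53/gcd = 212/1 = 212


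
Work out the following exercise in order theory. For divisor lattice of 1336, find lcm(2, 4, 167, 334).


In a divisor lattice, join = lcm (least common multiple).
Compute lcm iteratively: start with first element, then lcm(current, next).
Elements: [2, 4, 167, 334]
lcm(2,4) = 4
lcm(4,167) = 668
lcm(668,334) = 668
Final lcm = 668


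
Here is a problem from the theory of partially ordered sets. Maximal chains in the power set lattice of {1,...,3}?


A maximal chain goes from the minimum element to a maximal element via cover relations.
Counting all min-to-max paths in the cover graph.
Total maximal chains: 6


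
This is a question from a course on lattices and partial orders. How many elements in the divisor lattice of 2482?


Divisors of 2482: [1, 2, 17, 34, 73, 146, 1241, 2482]
Count: 8


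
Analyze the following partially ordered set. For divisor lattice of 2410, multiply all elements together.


Divisors of 2410: [1, 2, 5, 10, 241, 482, 1205, 2410]
Product = n^(d(n)/2) = 2410^(8/2)
Product = 33734025610000


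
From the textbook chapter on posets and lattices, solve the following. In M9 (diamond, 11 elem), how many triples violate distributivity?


Distributive law: a ^ (b v c) = (a ^ b) v (a ^ c).
Check all 11^3 = 1331 ordered triples (a,b,c).
  e.g. a=a1, b=a2, c=a3: lhs=a1 != rhs=0
  e.g. a=a1, b=a2, c=a4: lhs=a1 != rhs=0
Total violating triples: 504


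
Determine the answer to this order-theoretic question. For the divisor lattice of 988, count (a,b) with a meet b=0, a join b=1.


Complement pair (a,b): a meet b = bottom, a join b = top.
Here: gcd(a,b)=1 and lcm(a,b)=988, i.e. a*b=988 with a,b coprime.
Pairs found: (1,988), (4,247), (13,76), (19,52), ... (4 more)
Total ordered pairs: 8


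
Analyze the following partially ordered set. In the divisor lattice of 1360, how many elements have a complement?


An element a is complemented if some b has a meet b = bottom, a join b = top.
a is complemented iff gcd(a, n/a)=1, i.e. a is a unitary divisor of 1360.
Complemented elements: 1, 5, 16, 17, 80, 85, ... (2 more)
Count: 8


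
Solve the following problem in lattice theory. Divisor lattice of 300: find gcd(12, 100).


In a divisor lattice, meet = gcd (greatest common divisor).
By Euclidean algorithm or factoring: gcd(12,100) = 4


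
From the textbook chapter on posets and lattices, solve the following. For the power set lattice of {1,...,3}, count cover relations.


A cover relation a -< b holds when a < b with no c strictly between.
Cover relations:
  {} -< {1}
  {} -< {2}
  {} -< {3}
  {1} -< {1,2}
  {1} -< {1,3}
  {2} -< {1,2}
  {2} -< {2,3}
  {3} -< {1,3}
  ...4 more
Total: 12


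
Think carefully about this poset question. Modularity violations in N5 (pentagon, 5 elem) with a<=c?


Modular law: if a <= c then a v (b ^ c) = (a v b) ^ c.
Check all triples (a,b,c) with a <= c among 5 elements.
  e.g. a=a, b=c, c=b: lhs=a != rhs=b
Total violating triples: 1


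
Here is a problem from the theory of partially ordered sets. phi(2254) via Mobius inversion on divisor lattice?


phi(n) = n * prod_{p|n} (1 - 1/p).
Prime divisors of 2254: [2, 7, 23]
phi(2254) = 2254 * (1 - 1/2) * (1 - 1/7) * (1 - 1/23)
phi(2254) = 924


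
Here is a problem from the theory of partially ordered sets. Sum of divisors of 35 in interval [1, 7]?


Interval [1,7] in divisors of 35: [1, 7]
Sum = 8


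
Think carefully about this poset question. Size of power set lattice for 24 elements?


Power set = 2^n.
2^24 = 16777216


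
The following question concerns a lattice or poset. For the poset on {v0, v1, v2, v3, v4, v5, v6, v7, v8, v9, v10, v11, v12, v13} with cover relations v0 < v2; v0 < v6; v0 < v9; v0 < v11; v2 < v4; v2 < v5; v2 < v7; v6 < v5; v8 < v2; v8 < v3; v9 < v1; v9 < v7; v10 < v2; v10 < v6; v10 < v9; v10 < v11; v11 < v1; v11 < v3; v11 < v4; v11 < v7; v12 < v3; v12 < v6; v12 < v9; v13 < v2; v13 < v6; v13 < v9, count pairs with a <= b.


The order relation is {(a,b) : a <= b}, reflexive so it includes (a,a).
Examples: (v0,v0), (v0,v1), (v0,v11), (v0,v2), (v0,v3), ...
Total ordered pairs: 60


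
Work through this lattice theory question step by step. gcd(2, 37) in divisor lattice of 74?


Meet=gcd.
gcd(2,37)=1


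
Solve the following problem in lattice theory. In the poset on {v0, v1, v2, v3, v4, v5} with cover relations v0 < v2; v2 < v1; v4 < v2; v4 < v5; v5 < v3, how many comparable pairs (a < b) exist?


A comparable pair {a,b} has a < b or b < a in the order.
Count unordered pairs where one element is strictly below the other.
Examples: {v0,v1}, {v0,v2}, {v1,v2}, {v1,v4}, ...
Total comparable pairs: 8


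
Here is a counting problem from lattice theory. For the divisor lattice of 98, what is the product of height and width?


Height = length of longest chain minus 1; width = size of largest antichain.
A maximum chain: 1 | 7 | 49 | 98  (height 3).
A maximum antichain: {2, 7}  (width 2).
Product = 3 * 2 = 6


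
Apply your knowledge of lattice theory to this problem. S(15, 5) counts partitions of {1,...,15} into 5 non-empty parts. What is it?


S(n,k) = k*S(n-1,k) + S(n-1,k-1).
S(14,5) = 40075035, S(14,4) = 10391745
S(15,5) = 5*40075035 + 10391745 = 200375175 + 10391745
S(15,5) = 210766920


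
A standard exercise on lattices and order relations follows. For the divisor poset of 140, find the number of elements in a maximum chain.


A chain is a totally ordered subset; we count the number of elements in a maximum chain.
Compute, for each element x, the size of the longest chain ending at x:
  1: 1
  2: 2
  5: 2
  7: 2
  4: 3
  10: 3
  ...
A maximum chain: 1 < 2 < 4 < 20 < 140
Number of elements in the longest chain: 5


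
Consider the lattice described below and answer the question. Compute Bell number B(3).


B(n) = number of set partitions of an n-element set.
B(n) satisfies the recurrence: B(n+1) = sum_k C(n,k)*B(k).
B(3) = 5


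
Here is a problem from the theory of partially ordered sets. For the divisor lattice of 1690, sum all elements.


sigma(n) = sum of divisors.
Divisors of 1690: [1, 2, 5, 10, 13, 26, 65, 130, 169, 338, 845, 1690]
Sum = 3294


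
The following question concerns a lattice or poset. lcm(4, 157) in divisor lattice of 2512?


Join=lcm.
gcd(4,157)=1
lcm=628


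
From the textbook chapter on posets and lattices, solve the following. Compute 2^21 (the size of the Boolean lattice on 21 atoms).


Power set = 2^n.
2^21 = 2097152


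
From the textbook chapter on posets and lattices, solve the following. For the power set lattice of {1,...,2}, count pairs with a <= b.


The order relation is {(a,b) : a <= b}, reflexive so it includes (a,a).
Examples: ({},{}), ({},{1,2}), ({},{1}), ({},{2}), ({1,2},{1,2}), ...
Total ordered pairs: 9


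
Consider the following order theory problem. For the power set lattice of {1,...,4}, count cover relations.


A cover relation a -< b holds when a < b with no c strictly between.
Cover relations:
  {} -< {1}
  {} -< {2}
  {} -< {3}
  {} -< {4}
  {1} -< {1,2}
  {1} -< {1,3}
  {1} -< {1,4}
  {2} -< {1,2}
  ...24 more
Total: 32


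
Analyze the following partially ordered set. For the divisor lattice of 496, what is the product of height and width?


Height = length of longest chain minus 1; width = size of largest antichain.
A maximum chain: 1 | 31 | 62 | 124 | 248 | 496  (height 5).
A maximum antichain: {2, 31}  (width 2).
Product = 5 * 2 = 10


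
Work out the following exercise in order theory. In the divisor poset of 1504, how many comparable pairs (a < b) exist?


A comparable pair {a,b} has a < b or b < a in the order.
Count unordered pairs where one element is strictly below the other.
Examples: {1,2}, {1,4}, {1,8}, {1,16}, ...
Total comparable pairs: 51


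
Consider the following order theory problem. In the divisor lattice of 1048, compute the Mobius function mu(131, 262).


In a divisor lattice, mu(a,b) = mu(b/a) where mu is the classical Mobius function.
b/a = 262/131 = 2
Prime factorization of 2: primes [2]
2 is squarefree with 1 prime factor(s), so mu(2) = (-1)^1 = -1


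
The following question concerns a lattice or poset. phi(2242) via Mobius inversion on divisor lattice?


phi(n) = n * prod_{p|n} (1 - 1/p).
Prime divisors of 2242: [2, 19, 59]
phi(2242) = 2242 * (1 - 1/2) * (1 - 1/19) * (1 - 1/59)
phi(2242) = 1044


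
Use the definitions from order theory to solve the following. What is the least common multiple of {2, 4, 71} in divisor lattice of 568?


In a divisor lattice, join = lcm (least common multiple).
Compute lcm iteratively: start with first element, then lcm(current, next).
Elements: [2, 4, 71]
lcm(2,4) = 4
lcm(4,71) = 284
Final lcm = 284


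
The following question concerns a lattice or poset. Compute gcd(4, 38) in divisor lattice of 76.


In a divisor lattice, meet = gcd (greatest common divisor).
By Euclidean algorithm or factoring: gcd(4,38) = 2


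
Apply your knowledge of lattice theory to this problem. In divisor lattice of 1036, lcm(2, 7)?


Join=lcm.
gcd(2,7)=1
lcm=14


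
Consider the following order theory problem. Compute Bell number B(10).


B(n) = number of set partitions of an n-element set.
B(n) satisfies the recurrence: B(n+1) = sum_k C(n,k)*B(k).
B(10) = 115975


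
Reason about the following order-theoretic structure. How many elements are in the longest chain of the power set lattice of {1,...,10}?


A chain is a totally ordered subset; we count the number of elements in a maximum chain.
Compute, for each element x, the size of the longest chain ending at x:
  {}: 1
  {1}: 2
  {2}: 2
  {3}: 2
  {4}: 2
  {5}: 2
  ...
A maximum chain: {} < {1} < {1,2} < {1,2,3} < {1,2,3,4} < {1,2,3,4,5} < {1,2,3,4,5,6} < {1,2,3,4,5,6,7} < {1,2,3,4,5,6,7,8} < {1,2,3,4,5,6,7,8,9} < {1,2,3,4,5,6,7,8,9,10}
Number of elements in the longest chain: 11


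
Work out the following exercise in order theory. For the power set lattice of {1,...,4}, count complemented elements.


An element a is complemented if some b has a meet b = bottom, a join b = top.
every subset A has complement S\A, so all elements are complemented.
Complemented elements: {}, {1}, {2}, {3}, {4}, {1,2}, ... (10 more)
Count: 16


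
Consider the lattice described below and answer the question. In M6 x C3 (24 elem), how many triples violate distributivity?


Distributive law: a ^ (b v c) = (a ^ b) v (a ^ c).
Check all 24^3 = 13824 ordered triples (a,b,c).
  e.g. a=(a1,0), b=(a2,0), c=(a3,0): lhs=(a1,0) != rhs=(0,0)
  e.g. a=(a1,0), b=(a2,0), c=(a3,1): lhs=(a1,0) != rhs=(0,0)
Total violating triples: 3240


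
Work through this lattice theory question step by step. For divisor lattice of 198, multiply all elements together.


Divisors of 198: [1, 2, 3, 6, 9, 11, 18, 22, 33, 66, 99, 198]
Product = n^(d(n)/2) = 198^(12/2)
Product = 60254729561664


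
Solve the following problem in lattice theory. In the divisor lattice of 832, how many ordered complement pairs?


Complement pair (a,b): a meet b = bottom, a join b = top.
Here: gcd(a,b)=1 and lcm(a,b)=832, i.e. a*b=832 with a,b coprime.
Pairs found: (1,832), (13,64), (64,13), (832,1)
Total ordered pairs: 4


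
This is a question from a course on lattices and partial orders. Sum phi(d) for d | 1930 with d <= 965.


Divisors of 1930 up to 965: [1, 2, 5, 10, 193, 386, 965]
phi values: [1, 1, 4, 4, 192, 192, 768]
Sum = 1162


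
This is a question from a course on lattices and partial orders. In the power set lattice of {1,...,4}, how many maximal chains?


A maximal chain goes from the minimum element to a maximal element via cover relations.
Counting all min-to-max paths in the cover graph.
Total maximal chains: 24


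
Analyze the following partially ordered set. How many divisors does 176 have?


Divisors of 176: [1, 2, 4, 8, 11, 16, 22, 44, 88, 176]
Count: 10


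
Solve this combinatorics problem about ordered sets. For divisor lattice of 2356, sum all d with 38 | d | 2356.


Interval [38,2356] in divisors of 2356: [38, 76, 1178, 2356]
Sum = 3648


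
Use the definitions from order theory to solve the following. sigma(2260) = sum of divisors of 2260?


sigma(n) = sum of divisors.
Divisors of 2260: [1, 2, 4, 5, 10, 20, 113, 226, 452, 565, 1130, 2260]
Sum = 4788


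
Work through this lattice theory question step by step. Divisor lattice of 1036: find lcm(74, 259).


In a divisor lattice, join = lcm (least common multiple).
gcd(74,259) = 37
lcm(74,259) = 74*259/gcd = 19166/37 = 518


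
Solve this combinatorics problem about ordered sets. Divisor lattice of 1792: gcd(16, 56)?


Meet=gcd.
gcd(16,56)=8


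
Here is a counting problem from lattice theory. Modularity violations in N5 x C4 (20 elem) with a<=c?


Modular law: if a <= c then a v (b ^ c) = (a v b) ^ c.
Check all triples (a,b,c) with a <= c among 20 elements.
  e.g. a=(a,0), b=(c,0), c=(b,0): lhs=(a,0) != rhs=(b,0)
  e.g. a=(a,0), b=(c,1), c=(b,0): lhs=(a,0) != rhs=(b,0)
Total violating triples: 40


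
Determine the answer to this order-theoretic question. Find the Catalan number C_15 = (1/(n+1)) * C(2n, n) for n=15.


C(n) = C(2n, n) / (n+1).
C(30, 15) = 155117520
C(15) = 155117520 / 16 = 9694845


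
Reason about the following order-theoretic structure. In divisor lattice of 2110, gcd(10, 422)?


Meet=gcd.
gcd(10,422)=2


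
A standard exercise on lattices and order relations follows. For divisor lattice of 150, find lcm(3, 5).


In a divisor lattice, join = lcm (least common multiple).
Compute lcm iteratively: start with first element, then lcm(current, next).
Elements: [3, 5]
lcm(3,5) = 15
Final lcm = 15


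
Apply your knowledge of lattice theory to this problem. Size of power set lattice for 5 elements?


Power set = 2^n.
2^5 = 32


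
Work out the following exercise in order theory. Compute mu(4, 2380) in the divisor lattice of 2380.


In a divisor lattice, mu(a,b) = mu(b/a) where mu is the classical Mobius function.
b/a = 2380/4 = 595
Prime factorization of 595: primes [5, 7, 17]
595 is squarefree with 3 prime factor(s), so mu(595) = (-1)^3 = -1


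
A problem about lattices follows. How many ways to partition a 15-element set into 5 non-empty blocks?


S(n,k) = k*S(n-1,k) + S(n-1,k-1).
S(14,5) = 40075035, S(14,4) = 10391745
S(15,5) = 5*40075035 + 10391745 = 200375175 + 10391745
S(15,5) = 210766920


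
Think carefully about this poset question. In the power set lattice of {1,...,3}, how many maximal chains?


A maximal chain goes from the minimum element to a maximal element via cover relations.
Counting all min-to-max paths in the cover graph.
Total maximal chains: 6


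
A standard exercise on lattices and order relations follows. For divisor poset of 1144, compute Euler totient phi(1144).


phi(n) = n * prod_{p|n} (1 - 1/p).
Prime divisors of 1144: [2, 11, 13]
phi(1144) = 1144 * (1 - 1/2) * (1 - 1/11) * (1 - 1/13)
phi(1144) = 480


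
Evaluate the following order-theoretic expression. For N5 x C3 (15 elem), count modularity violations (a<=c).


Modular law: if a <= c then a v (b ^ c) = (a v b) ^ c.
Check all triples (a,b,c) with a <= c among 15 elements.
  e.g. a=(a,0), b=(c,0), c=(b,0): lhs=(a,0) != rhs=(b,0)
  e.g. a=(a,0), b=(c,1), c=(b,0): lhs=(a,0) != rhs=(b,0)
Total violating triples: 18


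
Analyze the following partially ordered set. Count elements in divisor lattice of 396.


Divisors of 396: [1, 2, 3, 4, 6, 9, 11, 12, 18, 22, 33, 36, 44, 66, 99, 132, 198, 396]
Count: 18


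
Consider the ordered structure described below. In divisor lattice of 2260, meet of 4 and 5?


In a divisor lattice, meet = gcd (greatest common divisor).
By Euclidean algorithm or factoring: gcd(4,5) = 1


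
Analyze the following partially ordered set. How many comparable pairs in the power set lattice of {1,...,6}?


A comparable pair {a,b} has a < b or b < a in the order.
Count unordered pairs where one element is strictly below the other.
Examples: {{},{1}}, {{},{2}}, {{},{3}}, {{},{4}}, ...
Total comparable pairs: 665


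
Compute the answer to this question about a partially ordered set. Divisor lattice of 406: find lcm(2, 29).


In a divisor lattice, join = lcm (least common multiple).
gcd(2,29) = 1
lcm(2,29) = 2*29/gcd = 58/1 = 58


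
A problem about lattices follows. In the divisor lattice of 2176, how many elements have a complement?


An element a is complemented if some b has a meet b = bottom, a join b = top.
a is complemented iff gcd(a, n/a)=1, i.e. a is a unitary divisor of 2176.
Complemented elements: 1, 17, 128, 2176
Count: 4


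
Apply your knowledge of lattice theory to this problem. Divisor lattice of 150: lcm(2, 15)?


Join=lcm.
gcd(2,15)=1
lcm=30


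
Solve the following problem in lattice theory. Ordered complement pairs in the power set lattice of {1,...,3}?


Complement pair (a,b): a meet b = bottom, a join b = top.
Here: A intersect B = {} and A union B = {1,...,3}.
Pairs found: ({},{1,2,3}), ({1},{2,3}), ({2},{1,3}), ({3},{1,2}), ... (4 more)
Total ordered pairs: 8


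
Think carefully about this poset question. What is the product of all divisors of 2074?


Divisors of 2074: [1, 2, 17, 34, 61, 122, 1037, 2074]
Product = n^(d(n)/2) = 2074^(8/2)
Product = 18502695778576


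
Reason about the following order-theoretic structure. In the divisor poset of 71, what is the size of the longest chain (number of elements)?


A chain is a totally ordered subset; we count the number of elements in a maximum chain.
Compute, for each element x, the size of the longest chain ending at x:
  1: 1
  71: 2
A maximum chain: 1 < 71
Number of elements in the longest chain: 2


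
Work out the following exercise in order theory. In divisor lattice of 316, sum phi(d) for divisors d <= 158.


Divisors of 316 up to 158: [1, 2, 4, 79, 158]
phi values: [1, 1, 2, 78, 78]
Sum = 160


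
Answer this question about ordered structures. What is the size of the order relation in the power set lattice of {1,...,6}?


The order relation is {(a,b) : a <= b}, reflexive so it includes (a,a).
Examples: ({},{}), ({},{1,2}), ({},{1,2,3}), ({},{1,2,3,4}), ({},{1,2,3,4,5}), ...
Total ordered pairs: 729


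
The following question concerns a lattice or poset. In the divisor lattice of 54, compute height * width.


Height = length of longest chain minus 1; width = size of largest antichain.
A maximum chain: 1 | 3 | 9 | 27 | 54  (height 4).
A maximum antichain: {2, 3}  (width 2).
Product = 4 * 2 = 8


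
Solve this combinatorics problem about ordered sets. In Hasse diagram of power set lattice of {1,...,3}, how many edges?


A cover relation a -< b holds when a < b with no c strictly between.
Cover relations:
  {} -< {1}
  {} -< {2}
  {} -< {3}
  {1} -< {1,2}
  {1} -< {1,3}
  {2} -< {1,2}
  {2} -< {2,3}
  {3} -< {1,3}
  ...4 more
Total: 12


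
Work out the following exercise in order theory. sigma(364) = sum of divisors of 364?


sigma(n) = sum of divisors.
Divisors of 364: [1, 2, 4, 7, 13, 14, 26, 28, 52, 91, 182, 364]
Sum = 784


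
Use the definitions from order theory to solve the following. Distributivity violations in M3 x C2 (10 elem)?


Distributive law: a ^ (b v c) = (a ^ b) v (a ^ c).
Check all 10^3 = 1000 ordered triples (a,b,c).
  e.g. a=(a1,0), b=(a2,0), c=(a3,0): lhs=(a1,0) != rhs=(0,0)
  e.g. a=(a1,0), b=(a2,0), c=(a3,1): lhs=(a1,0) != rhs=(0,0)
Total violating triples: 48


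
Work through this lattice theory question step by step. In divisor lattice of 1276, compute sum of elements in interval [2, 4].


Interval [2,4] in divisors of 1276: [2, 4]
Sum = 6


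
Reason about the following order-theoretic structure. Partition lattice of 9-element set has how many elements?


B(n) = number of set partitions of an n-element set.
B(n) satisfies the recurrence: B(n+1) = sum_k C(n,k)*B(k).
B(9) = 21147
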